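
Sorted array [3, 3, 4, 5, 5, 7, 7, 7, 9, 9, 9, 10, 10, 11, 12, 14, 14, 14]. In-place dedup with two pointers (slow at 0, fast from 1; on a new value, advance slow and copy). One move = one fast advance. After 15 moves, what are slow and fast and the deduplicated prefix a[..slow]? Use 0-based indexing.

slow=0 fast=1: a[fast]=3=a[slow] dup, fast++
slow=0 fast=2: a[fast]=4≠a[slow]=3 write a[1]=4, slow++,fast++
slow=1 fast=3: a[fast]=5≠a[slow]=4 write a[2]=5, slow++,fast++
slow=2 fast=4: a[fast]=5=a[slow] dup, fast++
slow=2 fast=5: a[fast]=7≠a[slow]=5 write a[3]=7, slow++,fast++
slow=3 fast=6: a[fast]=7=a[slow] dup, fast++
slow=3 fast=7: a[fast]=7=a[slow] dup, fast++
slow=3 fast=8: a[fast]=9≠a[slow]=7 write a[4]=9, slow++,fast++
slow=4 fast=9: a[fast]=9=a[slow] dup, fast++
slow=4 fast=10: a[fast]=9=a[slow] dup, fast++
slow=4 fast=11: a[fast]=10≠a[slow]=9 write a[5]=10, slow++,fast++
slow=5 fast=12: a[fast]=10=a[slow] dup, fast++
slow=5 fast=13: a[fast]=11≠a[slow]=10 write a[6]=11, slow++,fast++
slow=6 fast=14: a[fast]=12≠a[slow]=11 write a[7]=12, slow++,fast++
slow=7 fast=15: a[fast]=14≠a[slow]=12 write a[8]=14, slow++,fast++

slow=8, fast=16, prefix=[3, 4, 5, 7, 9, 10, 11, 12, 14]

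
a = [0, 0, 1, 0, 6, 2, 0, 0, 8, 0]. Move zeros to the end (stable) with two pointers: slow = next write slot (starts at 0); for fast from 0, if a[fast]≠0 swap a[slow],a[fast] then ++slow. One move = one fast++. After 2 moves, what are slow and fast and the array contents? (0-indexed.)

slow=0 fast=0: a[fast]=0, fast++
slow=0 fast=1: a[fast]=0, fast++

slow=0, fast=2, a=[0, 0, 1, 0, 6, 2, 0, 0, 8, 0]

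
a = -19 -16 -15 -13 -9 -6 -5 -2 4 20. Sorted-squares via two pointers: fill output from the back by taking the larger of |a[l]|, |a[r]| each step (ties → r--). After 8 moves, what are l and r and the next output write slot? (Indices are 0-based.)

l=7, r=8, next write slot=1

[0,9] |-19|<=|20| out[9]=400 → r--
[0,8] |-19|>|4| out[8]=361 → l++
[1,8] |-16|>|4| out[7]=256 → l++
[2,8] |-15|>|4| out[6]=225 → l++
[3,8] |-13|>|4| out[5]=169 → l++
[4,8] |-9|>|4| out[4]=81 → l++
[5,8] |-6|>|4| out[3]=36 → l++
[6,8] |-5|>|4| out[2]=25 → l++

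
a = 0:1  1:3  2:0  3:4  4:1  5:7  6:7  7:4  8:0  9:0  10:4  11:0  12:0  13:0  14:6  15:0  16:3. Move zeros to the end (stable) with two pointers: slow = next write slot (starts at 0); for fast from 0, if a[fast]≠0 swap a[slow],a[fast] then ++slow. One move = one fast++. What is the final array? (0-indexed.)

(s=0,f=0) a[fast]=1≠0 swap→a[0]=1 → slow++,fast++
(s=1,f=1) a[fast]=3≠0 swap→a[1]=3 → slow++,fast++
(s=2,f=2) a[fast]=0 → fast++
(s=2,f=3) a[fast]=4≠0 swap→a[2]=4 → slow++,fast++
(s=3,f=4) a[fast]=1≠0 swap→a[3]=1 → slow++,fast++
(s=4,f=5) a[fast]=7≠0 swap→a[4]=7 → slow++,fast++
(s=5,f=6) a[fast]=7≠0 swap→a[5]=7 → slow++,fast++
(s=6,f=7) a[fast]=4≠0 swap→a[6]=4 → slow++,fast++
(s=7,f=8) a[fast]=0 → fast++
(s=7,f=9) a[fast]=0 → fast++
(s=7,f=10) a[fast]=4≠0 swap→a[7]=4 → slow++,fast++
(s=8,f=11) a[fast]=0 → fast++
(s=8,f=12) a[fast]=0 → fast++
(s=8,f=13) a[fast]=0 → fast++
(s=8,f=14) a[fast]=6≠0 swap→a[8]=6 → slow++,fast++
(s=9,f=15) a[fast]=0 → fast++
(s=9,f=16) a[fast]=3≠0 swap→a[9]=3 → slow++,fast++

[1, 3, 4, 1, 7, 7, 4, 4, 6, 3, 0, 0, 0, 0, 0, 0, 0]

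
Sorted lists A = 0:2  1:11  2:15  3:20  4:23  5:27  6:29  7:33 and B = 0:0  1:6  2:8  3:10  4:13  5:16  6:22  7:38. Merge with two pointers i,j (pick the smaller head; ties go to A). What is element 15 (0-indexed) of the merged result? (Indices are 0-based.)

merged[15] = 38

[i=0,j=0] A[i]=2>B[j]=0 take 0 → j++
[i=0,j=1] A[i]=2<=B[j]=6 take 2 → i++
[i=1,j=1] A[i]=11>B[j]=6 take 6 → j++
[i=1,j=2] A[i]=11>B[j]=8 take 8 → j++
[i=1,j=3] A[i]=11>B[j]=10 take 10 → j++
[i=1,j=4] A[i]=11<=B[j]=13 take 11 → i++
[i=2,j=4] A[i]=15>B[j]=13 take 13 → j++
[i=2,j=5] A[i]=15<=B[j]=16 take 15 → i++
[i=3,j=5] A[i]=20>B[j]=16 take 16 → j++
[i=3,j=6] A[i]=20<=B[j]=22 take 20 → i++
[i=4,j=6] A[i]=23>B[j]=22 take 22 → j++
[i=4,j=7] A[i]=23<=B[j]=38 take 23 → i++
[i=5,j=7] A[i]=27<=B[j]=38 take 27 → i++
[i=6,j=7] A[i]=29<=B[j]=38 take 29 → i++
[i=7,j=7] A[i]=33<=B[j]=38 take 33 → i++
[i=8,j=7] A done, take B[j]=38 → j++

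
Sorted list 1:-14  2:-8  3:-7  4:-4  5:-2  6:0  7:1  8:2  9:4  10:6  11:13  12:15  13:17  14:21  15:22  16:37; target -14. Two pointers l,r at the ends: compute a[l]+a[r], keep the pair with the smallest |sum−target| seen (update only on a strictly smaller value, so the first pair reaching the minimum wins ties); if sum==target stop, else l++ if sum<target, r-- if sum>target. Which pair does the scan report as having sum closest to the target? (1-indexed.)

pair (-14, 0) with sum -14 (|Δ|=0)

l=1 r=16: -14+37=23 d=37 *, r--
l=1 r=15: -14+22=8 d=22 *, r--
l=1 r=14: -14+21=7 d=21 *, r--
l=1 r=13: -14+17=3 d=17 *, r--
l=1 r=12: -14+15=1 d=15 *, r--
l=1 r=11: -14+13=-1 d=13 *, r--
l=1 r=10: -14+6=-8 d=6 *, r--
l=1 r=9: -14+4=-10 d=4 *, r--
l=1 r=8: -14+2=-12 d=2 *, r--
l=1 r=7: -14+1=-13 d=1 *, r--
l=1 r=6: -14+0=-14 d=0 *, stop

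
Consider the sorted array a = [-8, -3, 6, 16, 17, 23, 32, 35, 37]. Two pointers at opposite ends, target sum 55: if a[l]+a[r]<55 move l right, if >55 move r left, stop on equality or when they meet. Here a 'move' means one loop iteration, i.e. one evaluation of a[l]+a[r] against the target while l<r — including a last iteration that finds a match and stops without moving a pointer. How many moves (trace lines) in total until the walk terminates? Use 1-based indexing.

[1,9] -8+37=29 <55 → l++
[2,9] -3+37=34 <55 → l++
[3,9] 6+37=43 <55 → l++
[4,9] 16+37=53 <55 → l++
[5,9] 17+37=54 <55 → l++
[6,9] 23+37=60 >55 → r--
[6,8] 23+35=58 >55 → r--
[6,7] 23+32=55 → found

8 moves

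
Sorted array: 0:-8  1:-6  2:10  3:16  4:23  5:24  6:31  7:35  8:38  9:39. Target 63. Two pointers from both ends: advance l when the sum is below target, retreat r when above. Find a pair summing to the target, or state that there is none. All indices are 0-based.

l=0 r=9: -8+39=31 <63, l++
l=1 r=9: -6+39=33 <63, l++
l=2 r=9: 10+39=49 <63, l++
l=3 r=9: 16+39=55 <63, l++
l=4 r=9: 23+39=62 <63, l++
l=5 r=9: 24+39=63, found

(24, 39)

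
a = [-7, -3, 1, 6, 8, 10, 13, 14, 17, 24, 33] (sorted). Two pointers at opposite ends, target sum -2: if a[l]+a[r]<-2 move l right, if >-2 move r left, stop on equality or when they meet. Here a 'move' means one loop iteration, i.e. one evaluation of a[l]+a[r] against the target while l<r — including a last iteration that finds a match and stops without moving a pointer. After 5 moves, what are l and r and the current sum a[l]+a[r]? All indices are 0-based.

l=0, r=5, sum=3

[0,10] -7+33=26 >-2 → r--
[0,9] -7+24=17 >-2 → r--
[0,8] -7+17=10 >-2 → r--
[0,7] -7+14=7 >-2 → r--
[0,6] -7+13=6 >-2 → r--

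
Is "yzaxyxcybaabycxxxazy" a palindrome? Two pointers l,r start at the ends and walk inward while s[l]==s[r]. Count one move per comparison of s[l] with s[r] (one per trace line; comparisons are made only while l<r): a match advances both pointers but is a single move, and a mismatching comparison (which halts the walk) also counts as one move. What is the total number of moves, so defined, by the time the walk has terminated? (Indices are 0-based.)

5 moves

[0,19] 'y'=='y' → l++,r--
[1,18] 'z'=='z' → l++,r--
[2,17] 'a'=='a' → l++,r--
[3,16] 'x'=='x' → l++,r--
[4,15] 'y'!='x' → stop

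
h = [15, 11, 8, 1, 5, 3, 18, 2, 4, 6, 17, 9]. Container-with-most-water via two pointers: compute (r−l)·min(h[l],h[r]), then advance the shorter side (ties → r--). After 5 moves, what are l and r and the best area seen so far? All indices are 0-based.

l=4, r=10, best area=150

[0,11] min(15,9)*11=99 best=99 * → r--
[0,10] min(15,17)*10=150 best=150 * → l++
[1,10] min(11,17)*9=99 best=150 → l++
[2,10] min(8,17)*8=64 best=150 → l++
[3,10] min(1,17)*7=7 best=150 → l++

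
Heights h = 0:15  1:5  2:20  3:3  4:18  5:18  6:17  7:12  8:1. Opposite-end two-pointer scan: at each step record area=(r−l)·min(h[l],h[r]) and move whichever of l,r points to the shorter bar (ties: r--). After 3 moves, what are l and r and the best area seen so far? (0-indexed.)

l=1, r=6, best area=90

l=0 r=8: min(15,1)*8=8 best=8 *, r--
l=0 r=7: min(15,12)*7=84 best=84 *, r--
l=0 r=6: min(15,17)*6=90 best=90 *, l++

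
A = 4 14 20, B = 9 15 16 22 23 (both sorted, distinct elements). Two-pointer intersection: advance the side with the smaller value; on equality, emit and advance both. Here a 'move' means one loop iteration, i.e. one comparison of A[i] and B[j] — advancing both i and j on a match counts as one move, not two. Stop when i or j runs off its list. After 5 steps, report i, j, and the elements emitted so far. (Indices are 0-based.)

i=2, j=3, emitted=[]

[i=0,j=0] 4<9 → i++
[i=1,j=0] 14>9 → j++
[i=1,j=1] 14<15 → i++
[i=2,j=1] 20>15 → j++
[i=2,j=2] 20>16 → j++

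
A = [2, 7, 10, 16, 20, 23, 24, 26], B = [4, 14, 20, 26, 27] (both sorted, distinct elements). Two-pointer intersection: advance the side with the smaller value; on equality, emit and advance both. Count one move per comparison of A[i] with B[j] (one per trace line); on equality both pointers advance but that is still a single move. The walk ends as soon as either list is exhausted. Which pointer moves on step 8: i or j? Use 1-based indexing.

i

i=1 j=1: 2<4, i++
i=2 j=1: 7>4, j++
i=2 j=2: 7<14, i++
i=3 j=2: 10<14, i++
i=4 j=2: 16>14, j++
i=4 j=3: 16<20, i++
i=5 j=3: 20==20 emit, i++,j++
i=6 j=4: 23<26, i++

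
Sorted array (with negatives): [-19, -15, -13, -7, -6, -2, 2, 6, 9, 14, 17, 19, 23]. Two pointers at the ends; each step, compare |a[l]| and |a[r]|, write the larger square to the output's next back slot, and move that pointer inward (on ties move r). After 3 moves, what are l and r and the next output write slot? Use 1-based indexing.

l=2, r=11, next write slot=10

l=1 r=13: |-19|<=|23| out[13]=529, r--
l=1 r=12: |-19|<=|19| out[12]=361, r--
l=1 r=11: |-19|>|17| out[11]=361, l++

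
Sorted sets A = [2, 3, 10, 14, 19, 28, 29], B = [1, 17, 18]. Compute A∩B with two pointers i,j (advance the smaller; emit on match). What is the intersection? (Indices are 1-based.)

intersection = []

[i=1,j=1] 2>1 → j++
[i=1,j=2] 2<17 → i++
[i=2,j=2] 3<17 → i++
[i=3,j=2] 10<17 → i++
[i=4,j=2] 14<17 → i++
[i=5,j=2] 19>17 → j++
[i=5,j=3] 19>18 → j++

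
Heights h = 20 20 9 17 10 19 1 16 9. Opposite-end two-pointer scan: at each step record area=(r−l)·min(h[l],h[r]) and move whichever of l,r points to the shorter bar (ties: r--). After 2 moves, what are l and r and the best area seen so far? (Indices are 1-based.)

[1,9] min(20,9)*8=72 best=72 * → r--
[1,8] min(20,16)*7=112 best=112 * → r--

l=1, r=7, best area=112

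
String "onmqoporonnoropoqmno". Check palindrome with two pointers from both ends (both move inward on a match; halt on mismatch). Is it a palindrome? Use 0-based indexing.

palindrome

[0,19] 'o'=='o' → l++,r--
[1,18] 'n'=='n' → l++,r--
[2,17] 'm'=='m' → l++,r--
[3,16] 'q'=='q' → l++,r--
[4,15] 'o'=='o' → l++,r--
[5,14] 'p'=='p' → l++,r--
[6,13] 'o'=='o' → l++,r--
[7,12] 'r'=='r' → l++,r--
[8,11] 'o'=='o' → l++,r--
[9,10] 'n'=='n' → l++,r--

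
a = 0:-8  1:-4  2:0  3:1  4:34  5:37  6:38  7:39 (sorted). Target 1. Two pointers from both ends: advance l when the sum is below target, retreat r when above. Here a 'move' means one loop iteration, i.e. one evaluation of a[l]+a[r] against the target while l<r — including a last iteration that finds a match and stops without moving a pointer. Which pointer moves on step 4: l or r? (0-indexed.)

r

l=0 r=7: -8+39=31 >1, r--
l=0 r=6: -8+38=30 >1, r--
l=0 r=5: -8+37=29 >1, r--
l=0 r=4: -8+34=26 >1, r--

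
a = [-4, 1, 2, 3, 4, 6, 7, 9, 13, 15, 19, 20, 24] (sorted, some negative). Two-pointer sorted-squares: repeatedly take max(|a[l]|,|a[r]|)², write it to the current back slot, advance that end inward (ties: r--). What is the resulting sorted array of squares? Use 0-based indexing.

l=0 r=12: |-4|<=|24| out[12]=576, r--
l=0 r=11: |-4|<=|20| out[11]=400, r--
l=0 r=10: |-4|<=|19| out[10]=361, r--
l=0 r=9: |-4|<=|15| out[9]=225, r--
l=0 r=8: |-4|<=|13| out[8]=169, r--
l=0 r=7: |-4|<=|9| out[7]=81, r--
l=0 r=6: |-4|<=|7| out[6]=49, r--
l=0 r=5: |-4|<=|6| out[5]=36, r--
l=0 r=4: |-4|<=|4| out[4]=16, r--
l=0 r=3: |-4|>|3| out[3]=16, l++
l=1 r=3: |1|<=|3| out[2]=9, r--
l=1 r=2: |1|<=|2| out[1]=4, r--
l=1 r=1: |1|<=|1| out[0]=1, r--

[1, 4, 9, 16, 16, 36, 49, 81, 169, 225, 361, 400, 576]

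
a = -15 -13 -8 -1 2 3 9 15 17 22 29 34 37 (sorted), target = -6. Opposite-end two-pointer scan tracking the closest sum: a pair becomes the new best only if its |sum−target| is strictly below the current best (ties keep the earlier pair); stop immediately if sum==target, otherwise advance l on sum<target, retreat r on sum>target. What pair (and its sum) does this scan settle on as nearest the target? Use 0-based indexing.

pair (-15, 9) with sum -6 (|Δ|=0)

l=0 r=12: -15+37=22 d=28 *, r--
l=0 r=11: -15+34=19 d=25 *, r--
l=0 r=10: -15+29=14 d=20 *, r--
l=0 r=9: -15+22=7 d=13 *, r--
l=0 r=8: -15+17=2 d=8 *, r--
l=0 r=7: -15+15=0 d=6 *, r--
l=0 r=6: -15+9=-6 d=0 *, stop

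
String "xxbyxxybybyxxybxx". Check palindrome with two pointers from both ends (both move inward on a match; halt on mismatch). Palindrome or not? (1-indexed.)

palindrome

[1,17] 'x'=='x' → l++,r--
[2,16] 'x'=='x' → l++,r--
[3,15] 'b'=='b' → l++,r--
[4,14] 'y'=='y' → l++,r--
[5,13] 'x'=='x' → l++,r--
[6,12] 'x'=='x' → l++,r--
[7,11] 'y'=='y' → l++,r--
[8,10] 'b'=='b' → l++,r--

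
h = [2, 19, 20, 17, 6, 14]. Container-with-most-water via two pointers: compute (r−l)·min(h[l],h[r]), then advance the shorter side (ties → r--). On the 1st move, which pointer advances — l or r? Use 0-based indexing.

[0,5] min(2,14)*5=10 best=10 * → l++

l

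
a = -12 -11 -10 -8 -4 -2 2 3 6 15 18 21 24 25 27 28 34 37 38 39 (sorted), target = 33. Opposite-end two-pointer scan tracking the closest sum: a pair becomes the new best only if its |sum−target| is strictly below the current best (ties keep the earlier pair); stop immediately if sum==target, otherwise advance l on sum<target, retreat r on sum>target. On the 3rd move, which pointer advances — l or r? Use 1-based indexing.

l

[1,20] -12+39=27 d=6 * → l++
[2,20] -11+39=28 d=5 * → l++
[3,20] -10+39=29 d=4 * → l++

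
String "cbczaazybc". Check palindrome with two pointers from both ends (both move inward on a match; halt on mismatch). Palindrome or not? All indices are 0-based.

l=0 r=9: 'c'=='c', l++,r--
l=1 r=8: 'b'=='b', l++,r--
l=2 r=7: 'c'!='y', stop

not a palindrome (mismatch at 2,7)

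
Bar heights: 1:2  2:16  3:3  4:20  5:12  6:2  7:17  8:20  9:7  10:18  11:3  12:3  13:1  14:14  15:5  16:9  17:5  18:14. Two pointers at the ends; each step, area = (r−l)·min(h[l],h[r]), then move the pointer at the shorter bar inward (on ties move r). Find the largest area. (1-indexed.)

max area = 224

[1,18] min(2,14)*17=34 best=34 * → l++
[2,18] min(16,14)*16=224 best=224 * → r--
[2,17] min(16,5)*15=75 best=224 → r--
[2,16] min(16,9)*14=126 best=224 → r--
[2,15] min(16,5)*13=65 best=224 → r--
[2,14] min(16,14)*12=168 best=224 → r--
[2,13] min(16,1)*11=11 best=224 → r--
[2,12] min(16,3)*10=30 best=224 → r--
[2,11] min(16,3)*9=27 best=224 → r--
[2,10] min(16,18)*8=128 best=224 → l++
[3,10] min(3,18)*7=21 best=224 → l++
[4,10] min(20,18)*6=108 best=224 → r--
[4,9] min(20,7)*5=35 best=224 → r--
[4,8] min(20,20)*4=80 best=224 → r--
[4,7] min(20,17)*3=51 best=224 → r--
[4,6] min(20,2)*2=4 best=224 → r--
[4,5] min(20,12)*1=12 best=224 → r--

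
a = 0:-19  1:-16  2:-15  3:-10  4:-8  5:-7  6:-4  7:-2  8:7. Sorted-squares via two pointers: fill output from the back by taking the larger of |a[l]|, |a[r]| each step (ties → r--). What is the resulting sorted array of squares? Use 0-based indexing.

l=0 r=8: |-19|>|7| out[8]=361, l++
l=1 r=8: |-16|>|7| out[7]=256, l++
l=2 r=8: |-15|>|7| out[6]=225, l++
l=3 r=8: |-10|>|7| out[5]=100, l++
l=4 r=8: |-8|>|7| out[4]=64, l++
l=5 r=8: |-7|<=|7| out[3]=49, r--
l=5 r=7: |-7|>|-2| out[2]=49, l++
l=6 r=7: |-4|>|-2| out[1]=16, l++
l=7 r=7: |-2|<=|-2| out[0]=4, r--

[4, 16, 49, 49, 64, 100, 225, 256, 361]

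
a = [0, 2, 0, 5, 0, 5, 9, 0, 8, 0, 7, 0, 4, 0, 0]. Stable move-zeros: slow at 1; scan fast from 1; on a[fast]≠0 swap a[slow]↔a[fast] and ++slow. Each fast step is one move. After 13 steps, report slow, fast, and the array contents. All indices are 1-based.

(s=1,f=1) a[fast]=0 → fast++
(s=1,f=2) a[fast]=2≠0 swap→a[1]=2 → slow++,fast++
(s=2,f=3) a[fast]=0 → fast++
(s=2,f=4) a[fast]=5≠0 swap→a[2]=5 → slow++,fast++
(s=3,f=5) a[fast]=0 → fast++
(s=3,f=6) a[fast]=5≠0 swap→a[3]=5 → slow++,fast++
(s=4,f=7) a[fast]=9≠0 swap→a[4]=9 → slow++,fast++
(s=5,f=8) a[fast]=0 → fast++
(s=5,f=9) a[fast]=8≠0 swap→a[5]=8 → slow++,fast++
(s=6,f=10) a[fast]=0 → fast++
(s=6,f=11) a[fast]=7≠0 swap→a[6]=7 → slow++,fast++
(s=7,f=12) a[fast]=0 → fast++
(s=7,f=13) a[fast]=4≠0 swap→a[7]=4 → slow++,fast++

slow=8, fast=14, a=[2, 5, 5, 9, 8, 7, 4, 0, 0, 0, 0, 0, 0, 0, 0]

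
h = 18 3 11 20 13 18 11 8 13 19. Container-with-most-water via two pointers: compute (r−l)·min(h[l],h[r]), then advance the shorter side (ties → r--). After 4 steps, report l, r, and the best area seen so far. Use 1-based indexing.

[1,10] min(18,19)*9=162 best=162 * → l++
[2,10] min(3,19)*8=24 best=162 → l++
[3,10] min(11,19)*7=77 best=162 → l++
[4,10] min(20,19)*6=114 best=162 → r--

l=4, r=9, best area=162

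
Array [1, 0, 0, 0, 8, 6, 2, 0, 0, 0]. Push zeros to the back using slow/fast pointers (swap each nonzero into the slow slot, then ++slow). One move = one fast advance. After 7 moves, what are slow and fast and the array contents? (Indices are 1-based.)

slow=5, fast=8, a=[1, 8, 6, 2, 0, 0, 0, 0, 0, 0]

(s=1,f=1) a[fast]=1≠0 swap→a[1]=1 → slow++,fast++
(s=2,f=2) a[fast]=0 → fast++
(s=2,f=3) a[fast]=0 → fast++
(s=2,f=4) a[fast]=0 → fast++
(s=2,f=5) a[fast]=8≠0 swap→a[2]=8 → slow++,fast++
(s=3,f=6) a[fast]=6≠0 swap→a[3]=6 → slow++,fast++
(s=4,f=7) a[fast]=2≠0 swap→a[4]=2 → slow++,fast++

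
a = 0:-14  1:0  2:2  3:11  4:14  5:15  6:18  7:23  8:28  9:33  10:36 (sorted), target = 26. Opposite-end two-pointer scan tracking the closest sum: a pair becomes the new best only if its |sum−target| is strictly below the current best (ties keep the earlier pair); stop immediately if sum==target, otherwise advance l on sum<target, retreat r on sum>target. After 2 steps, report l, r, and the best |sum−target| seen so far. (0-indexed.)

l=1, r=9, best |Δ|=4

l=0 r=10: -14+36=22 d=4 *, l++
l=1 r=10: 0+36=36 d=10, r--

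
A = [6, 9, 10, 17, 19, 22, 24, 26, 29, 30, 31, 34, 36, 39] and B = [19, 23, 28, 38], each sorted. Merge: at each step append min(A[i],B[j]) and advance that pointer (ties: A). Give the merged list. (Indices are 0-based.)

[i=0,j=0] A[i]=6<=B[j]=19 take 6 → i++
[i=1,j=0] A[i]=9<=B[j]=19 take 9 → i++
[i=2,j=0] A[i]=10<=B[j]=19 take 10 → i++
[i=3,j=0] A[i]=17<=B[j]=19 take 17 → i++
[i=4,j=0] A[i]=19<=B[j]=19 take 19 → i++
[i=5,j=0] A[i]=22>B[j]=19 take 19 → j++
[i=5,j=1] A[i]=22<=B[j]=23 take 22 → i++
[i=6,j=1] A[i]=24>B[j]=23 take 23 → j++
[i=6,j=2] A[i]=24<=B[j]=28 take 24 → i++
[i=7,j=2] A[i]=26<=B[j]=28 take 26 → i++
[i=8,j=2] A[i]=29>B[j]=28 take 28 → j++
[i=8,j=3] A[i]=29<=B[j]=38 take 29 → i++
[i=9,j=3] A[i]=30<=B[j]=38 take 30 → i++
[i=10,j=3] A[i]=31<=B[j]=38 take 31 → i++
[i=11,j=3] A[i]=34<=B[j]=38 take 34 → i++
[i=12,j=3] A[i]=36<=B[j]=38 take 36 → i++
[i=13,j=3] A[i]=39>B[j]=38 take 38 → j++
[i=13,j=4] B done, take A[i]=39 → i++

[6, 9, 10, 17, 19, 19, 22, 23, 24, 26, 28, 29, 30, 31, 34, 36, 38, 39]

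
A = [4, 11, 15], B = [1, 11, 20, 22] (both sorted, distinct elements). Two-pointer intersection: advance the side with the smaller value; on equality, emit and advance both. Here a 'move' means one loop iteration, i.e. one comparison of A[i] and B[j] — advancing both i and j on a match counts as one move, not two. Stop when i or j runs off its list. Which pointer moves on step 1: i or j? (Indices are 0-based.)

j

i=0 j=0: 4>1, j++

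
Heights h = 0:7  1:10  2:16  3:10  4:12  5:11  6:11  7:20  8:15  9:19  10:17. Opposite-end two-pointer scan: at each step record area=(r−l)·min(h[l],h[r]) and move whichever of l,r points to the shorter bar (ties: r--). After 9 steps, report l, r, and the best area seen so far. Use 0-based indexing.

l=7, r=8, best area=128

[0,10] min(7,17)*10=70 best=70 * → l++
[1,10] min(10,17)*9=90 best=90 * → l++
[2,10] min(16,17)*8=128 best=128 * → l++
[3,10] min(10,17)*7=70 best=128 → l++
[4,10] min(12,17)*6=72 best=128 → l++
[5,10] min(11,17)*5=55 best=128 → l++
[6,10] min(11,17)*4=44 best=128 → l++
[7,10] min(20,17)*3=51 best=128 → r--
[7,9] min(20,19)*2=38 best=128 → r--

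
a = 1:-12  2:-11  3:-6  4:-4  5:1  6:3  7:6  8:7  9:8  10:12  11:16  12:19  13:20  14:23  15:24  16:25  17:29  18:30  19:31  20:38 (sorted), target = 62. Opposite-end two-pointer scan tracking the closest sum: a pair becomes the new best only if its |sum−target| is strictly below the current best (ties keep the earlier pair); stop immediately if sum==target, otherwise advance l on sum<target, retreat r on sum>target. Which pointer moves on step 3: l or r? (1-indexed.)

l

[1,20] -12+38=26 d=36 * → l++
[2,20] -11+38=27 d=35 * → l++
[3,20] -6+38=32 d=30 * → l++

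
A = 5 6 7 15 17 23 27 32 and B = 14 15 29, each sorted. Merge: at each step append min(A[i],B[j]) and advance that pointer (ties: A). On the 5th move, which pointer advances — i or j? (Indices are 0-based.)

[i=0,j=0] A[i]=5<=B[j]=14 take 5 → i++
[i=1,j=0] A[i]=6<=B[j]=14 take 6 → i++
[i=2,j=0] A[i]=7<=B[j]=14 take 7 → i++
[i=3,j=0] A[i]=15>B[j]=14 take 14 → j++
[i=3,j=1] A[i]=15<=B[j]=15 take 15 → i++

i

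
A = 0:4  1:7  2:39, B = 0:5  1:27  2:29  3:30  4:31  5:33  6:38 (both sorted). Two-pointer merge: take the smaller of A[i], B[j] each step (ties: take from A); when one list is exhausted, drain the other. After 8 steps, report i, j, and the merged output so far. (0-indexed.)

i=0 j=0: A[i]=4<=B[j]=5 take 4, i++
i=1 j=0: A[i]=7>B[j]=5 take 5, j++
i=1 j=1: A[i]=7<=B[j]=27 take 7, i++
i=2 j=1: A[i]=39>B[j]=27 take 27, j++
i=2 j=2: A[i]=39>B[j]=29 take 29, j++
i=2 j=3: A[i]=39>B[j]=30 take 30, j++
i=2 j=4: A[i]=39>B[j]=31 take 31, j++
i=2 j=5: A[i]=39>B[j]=33 take 33, j++

i=2, j=6, merged so far=[4, 5, 7, 27, 29, 30, 31, 33]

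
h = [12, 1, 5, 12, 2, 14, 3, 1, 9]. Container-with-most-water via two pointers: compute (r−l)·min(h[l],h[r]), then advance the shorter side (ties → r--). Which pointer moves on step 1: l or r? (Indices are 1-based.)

r

[1,9] min(12,9)*8=72 best=72 * → r--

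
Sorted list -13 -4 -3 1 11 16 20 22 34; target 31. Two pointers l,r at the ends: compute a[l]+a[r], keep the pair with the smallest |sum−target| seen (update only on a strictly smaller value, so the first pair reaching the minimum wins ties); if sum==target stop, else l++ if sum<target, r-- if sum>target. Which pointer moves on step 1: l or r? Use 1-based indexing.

l

l=1 r=9: -13+34=21 d=10 *, l++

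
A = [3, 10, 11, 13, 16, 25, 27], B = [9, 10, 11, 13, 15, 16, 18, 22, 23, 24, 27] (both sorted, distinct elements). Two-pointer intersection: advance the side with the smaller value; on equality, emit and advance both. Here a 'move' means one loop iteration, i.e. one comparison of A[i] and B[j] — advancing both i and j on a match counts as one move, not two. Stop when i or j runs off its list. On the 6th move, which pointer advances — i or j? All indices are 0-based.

j

[i=0,j=0] 3<9 → i++
[i=1,j=0] 10>9 → j++
[i=1,j=1] 10==10 emit → i++,j++
[i=2,j=2] 11==11 emit → i++,j++
[i=3,j=3] 13==13 emit → i++,j++
[i=4,j=4] 16>15 → j++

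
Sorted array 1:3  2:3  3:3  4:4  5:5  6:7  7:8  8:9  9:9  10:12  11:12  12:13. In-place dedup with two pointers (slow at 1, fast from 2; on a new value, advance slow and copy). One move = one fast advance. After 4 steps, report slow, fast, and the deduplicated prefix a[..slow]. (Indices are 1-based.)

slow=1 fast=2: a[fast]=3=a[slow] dup, fast++
slow=1 fast=3: a[fast]=3=a[slow] dup, fast++
slow=1 fast=4: a[fast]=4≠a[slow]=3 write a[2]=4, slow++,fast++
slow=2 fast=5: a[fast]=5≠a[slow]=4 write a[3]=5, slow++,fast++

slow=3, fast=6, prefix=[3, 4, 5]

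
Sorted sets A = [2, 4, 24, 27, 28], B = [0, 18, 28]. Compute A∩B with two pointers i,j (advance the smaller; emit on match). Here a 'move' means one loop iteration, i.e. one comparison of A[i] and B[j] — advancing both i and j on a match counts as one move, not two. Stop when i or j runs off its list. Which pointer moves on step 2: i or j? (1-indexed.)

i

i=1 j=1: 2>0, j++
i=1 j=2: 2<18, i++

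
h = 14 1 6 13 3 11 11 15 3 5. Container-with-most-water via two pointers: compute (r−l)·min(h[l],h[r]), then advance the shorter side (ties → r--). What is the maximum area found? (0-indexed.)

l=0 r=9: min(14,5)*9=45 best=45 *, r--
l=0 r=8: min(14,3)*8=24 best=45, r--
l=0 r=7: min(14,15)*7=98 best=98 *, l++
l=1 r=7: min(1,15)*6=6 best=98, l++
l=2 r=7: min(6,15)*5=30 best=98, l++
l=3 r=7: min(13,15)*4=52 best=98, l++
l=4 r=7: min(3,15)*3=9 best=98, l++
l=5 r=7: min(11,15)*2=22 best=98, l++
l=6 r=7: min(11,15)*1=11 best=98, l++

max area = 98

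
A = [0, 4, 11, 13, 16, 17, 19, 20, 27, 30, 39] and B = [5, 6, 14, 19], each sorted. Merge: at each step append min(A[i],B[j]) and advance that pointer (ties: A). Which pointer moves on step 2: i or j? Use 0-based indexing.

i=0 j=0: A[i]=0<=B[j]=5 take 0, i++
i=1 j=0: A[i]=4<=B[j]=5 take 4, i++

i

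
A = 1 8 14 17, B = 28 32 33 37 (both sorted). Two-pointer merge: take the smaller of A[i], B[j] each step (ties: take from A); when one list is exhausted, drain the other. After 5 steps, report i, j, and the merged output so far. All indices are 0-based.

[i=0,j=0] A[i]=1<=B[j]=28 take 1 → i++
[i=1,j=0] A[i]=8<=B[j]=28 take 8 → i++
[i=2,j=0] A[i]=14<=B[j]=28 take 14 → i++
[i=3,j=0] A[i]=17<=B[j]=28 take 17 → i++
[i=4,j=0] A done, take B[j]=28 → j++

i=4, j=1, merged so far=[1, 8, 14, 17, 28]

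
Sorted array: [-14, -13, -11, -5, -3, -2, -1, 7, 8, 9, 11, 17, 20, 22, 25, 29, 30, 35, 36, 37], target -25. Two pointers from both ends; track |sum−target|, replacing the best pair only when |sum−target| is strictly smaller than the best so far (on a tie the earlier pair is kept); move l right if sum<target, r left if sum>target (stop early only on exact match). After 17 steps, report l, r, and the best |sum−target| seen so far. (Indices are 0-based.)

l=0 r=19: -14+37=23 d=48 *, r--
l=0 r=18: -14+36=22 d=47 *, r--
l=0 r=17: -14+35=21 d=46 *, r--
l=0 r=16: -14+30=16 d=41 *, r--
l=0 r=15: -14+29=15 d=40 *, r--
l=0 r=14: -14+25=11 d=36 *, r--
l=0 r=13: -14+22=8 d=33 *, r--
l=0 r=12: -14+20=6 d=31 *, r--
l=0 r=11: -14+17=3 d=28 *, r--
l=0 r=10: -14+11=-3 d=22 *, r--
l=0 r=9: -14+9=-5 d=20 *, r--
l=0 r=8: -14+8=-6 d=19 *, r--
l=0 r=7: -14+7=-7 d=18 *, r--
l=0 r=6: -14+-1=-15 d=10 *, r--
l=0 r=5: -14+-2=-16 d=9 *, r--
l=0 r=4: -14+-3=-17 d=8 *, r--
l=0 r=3: -14+-5=-19 d=6 *, r--

l=0, r=2, best |Δ|=6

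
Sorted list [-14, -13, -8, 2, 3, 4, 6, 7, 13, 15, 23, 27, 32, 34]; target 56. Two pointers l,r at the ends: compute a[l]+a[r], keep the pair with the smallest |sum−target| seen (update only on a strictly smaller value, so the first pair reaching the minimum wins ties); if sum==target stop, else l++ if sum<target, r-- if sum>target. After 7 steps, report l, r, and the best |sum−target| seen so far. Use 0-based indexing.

[0,13] -14+34=20 d=36 * → l++
[1,13] -13+34=21 d=35 * → l++
[2,13] -8+34=26 d=30 * → l++
[3,13] 2+34=36 d=20 * → l++
[4,13] 3+34=37 d=19 * → l++
[5,13] 4+34=38 d=18 * → l++
[6,13] 6+34=40 d=16 * → l++

l=7, r=13, best |Δ|=16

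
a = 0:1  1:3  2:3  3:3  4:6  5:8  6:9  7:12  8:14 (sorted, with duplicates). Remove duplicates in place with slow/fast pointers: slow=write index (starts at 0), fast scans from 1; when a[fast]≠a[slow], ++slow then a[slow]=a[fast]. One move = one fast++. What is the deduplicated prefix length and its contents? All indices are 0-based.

length 7; prefix = [1, 3, 6, 8, 9, 12, 14]

(s=0,f=1) a[fast]=3≠a[slow]=1 write a[1]=3 → slow++,fast++
(s=1,f=2) a[fast]=3=a[slow] dup → fast++
(s=1,f=3) a[fast]=3=a[slow] dup → fast++
(s=1,f=4) a[fast]=6≠a[slow]=3 write a[2]=6 → slow++,fast++
(s=2,f=5) a[fast]=8≠a[slow]=6 write a[3]=8 → slow++,fast++
(s=3,f=6) a[fast]=9≠a[slow]=8 write a[4]=9 → slow++,fast++
(s=4,f=7) a[fast]=12≠a[slow]=9 write a[5]=12 → slow++,fast++
(s=5,f=8) a[fast]=14≠a[slow]=12 write a[6]=14 → slow++,fast++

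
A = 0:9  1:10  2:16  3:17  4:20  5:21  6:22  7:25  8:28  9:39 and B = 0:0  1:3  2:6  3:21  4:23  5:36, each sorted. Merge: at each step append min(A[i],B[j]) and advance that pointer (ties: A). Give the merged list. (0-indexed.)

[0, 3, 6, 9, 10, 16, 17, 20, 21, 21, 22, 23, 25, 28, 36, 39]

[i=0,j=0] A[i]=9>B[j]=0 take 0 → j++
[i=0,j=1] A[i]=9>B[j]=3 take 3 → j++
[i=0,j=2] A[i]=9>B[j]=6 take 6 → j++
[i=0,j=3] A[i]=9<=B[j]=21 take 9 → i++
[i=1,j=3] A[i]=10<=B[j]=21 take 10 → i++
[i=2,j=3] A[i]=16<=B[j]=21 take 16 → i++
[i=3,j=3] A[i]=17<=B[j]=21 take 17 → i++
[i=4,j=3] A[i]=20<=B[j]=21 take 20 → i++
[i=5,j=3] A[i]=21<=B[j]=21 take 21 → i++
[i=6,j=3] A[i]=22>B[j]=21 take 21 → j++
[i=6,j=4] A[i]=22<=B[j]=23 take 22 → i++
[i=7,j=4] A[i]=25>B[j]=23 take 23 → j++
[i=7,j=5] A[i]=25<=B[j]=36 take 25 → i++
[i=8,j=5] A[i]=28<=B[j]=36 take 28 → i++
[i=9,j=5] A[i]=39>B[j]=36 take 36 → j++
[i=9,j=6] B done, take A[i]=39 → i++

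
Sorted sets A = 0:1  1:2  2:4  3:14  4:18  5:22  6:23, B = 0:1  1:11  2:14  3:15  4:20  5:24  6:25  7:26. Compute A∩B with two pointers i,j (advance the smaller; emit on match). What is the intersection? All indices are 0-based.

intersection = [1, 14]

[i=0,j=0] 1==1 emit → i++,j++
[i=1,j=1] 2<11 → i++
[i=2,j=1] 4<11 → i++
[i=3,j=1] 14>11 → j++
[i=3,j=2] 14==14 emit → i++,j++
[i=4,j=3] 18>15 → j++
[i=4,j=4] 18<20 → i++
[i=5,j=4] 22>20 → j++
[i=5,j=5] 22<24 → i++
[i=6,j=5] 23<24 → i++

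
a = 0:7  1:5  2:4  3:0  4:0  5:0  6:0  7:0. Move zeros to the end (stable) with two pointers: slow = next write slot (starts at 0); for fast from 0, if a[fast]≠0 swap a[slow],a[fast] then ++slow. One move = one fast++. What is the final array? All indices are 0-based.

(s=0,f=0) a[fast]=7≠0 swap→a[0]=7 → slow++,fast++
(s=1,f=1) a[fast]=5≠0 swap→a[1]=5 → slow++,fast++
(s=2,f=2) a[fast]=4≠0 swap→a[2]=4 → slow++,fast++
(s=3,f=3) a[fast]=0 → fast++
(s=3,f=4) a[fast]=0 → fast++
(s=3,f=5) a[fast]=0 → fast++
(s=3,f=6) a[fast]=0 → fast++
(s=3,f=7) a[fast]=0 → fast++

[7, 5, 4, 0, 0, 0, 0, 0]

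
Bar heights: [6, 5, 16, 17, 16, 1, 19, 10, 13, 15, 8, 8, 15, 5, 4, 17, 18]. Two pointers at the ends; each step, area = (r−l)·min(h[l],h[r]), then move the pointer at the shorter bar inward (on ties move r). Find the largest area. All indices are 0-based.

max area = 224

l=0 r=16: min(6,18)*16=96 best=96 *, l++
l=1 r=16: min(5,18)*15=75 best=96, l++
l=2 r=16: min(16,18)*14=224 best=224 *, l++
l=3 r=16: min(17,18)*13=221 best=224, l++
l=4 r=16: min(16,18)*12=192 best=224, l++
l=5 r=16: min(1,18)*11=11 best=224, l++
l=6 r=16: min(19,18)*10=180 best=224, r--
l=6 r=15: min(19,17)*9=153 best=224, r--
l=6 r=14: min(19,4)*8=32 best=224, r--
l=6 r=13: min(19,5)*7=35 best=224, r--
l=6 r=12: min(19,15)*6=90 best=224, r--
l=6 r=11: min(19,8)*5=40 best=224, r--
l=6 r=10: min(19,8)*4=32 best=224, r--
l=6 r=9: min(19,15)*3=45 best=224, r--
l=6 r=8: min(19,13)*2=26 best=224, r--
l=6 r=7: min(19,10)*1=10 best=224, r--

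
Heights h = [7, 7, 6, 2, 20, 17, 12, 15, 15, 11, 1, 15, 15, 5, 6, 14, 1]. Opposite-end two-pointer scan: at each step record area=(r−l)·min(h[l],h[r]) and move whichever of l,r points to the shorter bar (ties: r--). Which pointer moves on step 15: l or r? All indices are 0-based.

r

l=0 r=16: min(7,1)*16=16 best=16 *, r--
l=0 r=15: min(7,14)*15=105 best=105 *, l++
l=1 r=15: min(7,14)*14=98 best=105, l++
l=2 r=15: min(6,14)*13=78 best=105, l++
l=3 r=15: min(2,14)*12=24 best=105, l++
l=4 r=15: min(20,14)*11=154 best=154 *, r--
l=4 r=14: min(20,6)*10=60 best=154, r--
l=4 r=13: min(20,5)*9=45 best=154, r--
l=4 r=12: min(20,15)*8=120 best=154, r--
l=4 r=11: min(20,15)*7=105 best=154, r--
l=4 r=10: min(20,1)*6=6 best=154, r--
l=4 r=9: min(20,11)*5=55 best=154, r--
l=4 r=8: min(20,15)*4=60 best=154, r--
l=4 r=7: min(20,15)*3=45 best=154, r--
l=4 r=6: min(20,12)*2=24 best=154, r--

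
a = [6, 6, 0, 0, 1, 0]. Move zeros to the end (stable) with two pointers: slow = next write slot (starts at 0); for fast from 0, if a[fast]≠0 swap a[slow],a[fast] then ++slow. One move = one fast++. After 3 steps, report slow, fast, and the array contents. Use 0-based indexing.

(s=0,f=0) a[fast]=6≠0 swap→a[0]=6 → slow++,fast++
(s=1,f=1) a[fast]=6≠0 swap→a[1]=6 → slow++,fast++
(s=2,f=2) a[fast]=0 → fast++

slow=2, fast=3, a=[6, 6, 0, 0, 1, 0]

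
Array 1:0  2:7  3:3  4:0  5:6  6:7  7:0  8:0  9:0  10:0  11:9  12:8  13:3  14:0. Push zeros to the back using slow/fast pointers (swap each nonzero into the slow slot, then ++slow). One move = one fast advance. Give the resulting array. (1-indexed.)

[7, 3, 6, 7, 9, 8, 3, 0, 0, 0, 0, 0, 0, 0]

(s=1,f=1) a[fast]=0 → fast++
(s=1,f=2) a[fast]=7≠0 swap→a[1]=7 → slow++,fast++
(s=2,f=3) a[fast]=3≠0 swap→a[2]=3 → slow++,fast++
(s=3,f=4) a[fast]=0 → fast++
(s=3,f=5) a[fast]=6≠0 swap→a[3]=6 → slow++,fast++
(s=4,f=6) a[fast]=7≠0 swap→a[4]=7 → slow++,fast++
(s=5,f=7) a[fast]=0 → fast++
(s=5,f=8) a[fast]=0 → fast++
(s=5,f=9) a[fast]=0 → fast++
(s=5,f=10) a[fast]=0 → fast++
(s=5,f=11) a[fast]=9≠0 swap→a[5]=9 → slow++,fast++
(s=6,f=12) a[fast]=8≠0 swap→a[6]=8 → slow++,fast++
(s=7,f=13) a[fast]=3≠0 swap→a[7]=3 → slow++,fast++
(s=8,f=14) a[fast]=0 → fast++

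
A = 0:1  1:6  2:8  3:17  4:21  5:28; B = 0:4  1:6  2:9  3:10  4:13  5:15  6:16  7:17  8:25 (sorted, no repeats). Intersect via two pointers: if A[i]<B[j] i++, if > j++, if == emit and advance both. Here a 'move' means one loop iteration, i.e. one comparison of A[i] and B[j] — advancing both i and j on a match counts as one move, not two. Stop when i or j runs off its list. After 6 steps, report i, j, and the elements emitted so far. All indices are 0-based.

i=0 j=0: 1<4, i++
i=1 j=0: 6>4, j++
i=1 j=1: 6==6 emit, i++,j++
i=2 j=2: 8<9, i++
i=3 j=2: 17>9, j++
i=3 j=3: 17>10, j++

i=3, j=4, emitted=[6]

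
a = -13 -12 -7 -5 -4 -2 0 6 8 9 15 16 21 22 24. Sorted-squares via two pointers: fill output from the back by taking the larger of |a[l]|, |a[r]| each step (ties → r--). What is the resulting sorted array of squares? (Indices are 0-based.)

[0, 4, 16, 25, 36, 49, 64, 81, 144, 169, 225, 256, 441, 484, 576]

[0,14] |-13|<=|24| out[14]=576 → r--
[0,13] |-13|<=|22| out[13]=484 → r--
[0,12] |-13|<=|21| out[12]=441 → r--
[0,11] |-13|<=|16| out[11]=256 → r--
[0,10] |-13|<=|15| out[10]=225 → r--
[0,9] |-13|>|9| out[9]=169 → l++
[1,9] |-12|>|9| out[8]=144 → l++
[2,9] |-7|<=|9| out[7]=81 → r--
[2,8] |-7|<=|8| out[6]=64 → r--
[2,7] |-7|>|6| out[5]=49 → l++
[3,7] |-5|<=|6| out[4]=36 → r--
[3,6] |-5|>|0| out[3]=25 → l++
[4,6] |-4|>|0| out[2]=16 → l++
[5,6] |-2|>|0| out[1]=4 → l++
[6,6] |0|<=|0| out[0]=0 → r--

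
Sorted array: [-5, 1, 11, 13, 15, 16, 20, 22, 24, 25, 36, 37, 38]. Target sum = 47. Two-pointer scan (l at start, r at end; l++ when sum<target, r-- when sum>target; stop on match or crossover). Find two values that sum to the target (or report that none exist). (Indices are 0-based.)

(11, 36)

l=0 r=12: -5+38=33 <47, l++
l=1 r=12: 1+38=39 <47, l++
l=2 r=12: 11+38=49 >47, r--
l=2 r=11: 11+37=48 >47, r--
l=2 r=10: 11+36=47, found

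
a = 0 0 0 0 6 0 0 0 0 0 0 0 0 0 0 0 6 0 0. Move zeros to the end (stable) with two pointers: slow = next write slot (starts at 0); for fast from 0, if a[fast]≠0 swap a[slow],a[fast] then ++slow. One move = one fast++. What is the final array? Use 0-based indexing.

slow=0 fast=0: a[fast]=0, fast++
slow=0 fast=1: a[fast]=0, fast++
slow=0 fast=2: a[fast]=0, fast++
slow=0 fast=3: a[fast]=0, fast++
slow=0 fast=4: a[fast]=6≠0 swap→a[0]=6, slow++,fast++
slow=1 fast=5: a[fast]=0, fast++
slow=1 fast=6: a[fast]=0, fast++
slow=1 fast=7: a[fast]=0, fast++
slow=1 fast=8: a[fast]=0, fast++
slow=1 fast=9: a[fast]=0, fast++
slow=1 fast=10: a[fast]=0, fast++
slow=1 fast=11: a[fast]=0, fast++
slow=1 fast=12: a[fast]=0, fast++
slow=1 fast=13: a[fast]=0, fast++
slow=1 fast=14: a[fast]=0, fast++
slow=1 fast=15: a[fast]=0, fast++
slow=1 fast=16: a[fast]=6≠0 swap→a[1]=6, slow++,fast++
slow=2 fast=17: a[fast]=0, fast++
slow=2 fast=18: a[fast]=0, fast++

[6, 6, 0, 0, 0, 0, 0, 0, 0, 0, 0, 0, 0, 0, 0, 0, 0, 0, 0]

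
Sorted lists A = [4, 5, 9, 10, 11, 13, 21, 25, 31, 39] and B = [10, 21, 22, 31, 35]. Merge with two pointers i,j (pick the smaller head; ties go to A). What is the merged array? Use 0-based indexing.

[4, 5, 9, 10, 10, 11, 13, 21, 21, 22, 25, 31, 31, 35, 39]

[i=0,j=0] A[i]=4<=B[j]=10 take 4 → i++
[i=1,j=0] A[i]=5<=B[j]=10 take 5 → i++
[i=2,j=0] A[i]=9<=B[j]=10 take 9 → i++
[i=3,j=0] A[i]=10<=B[j]=10 take 10 → i++
[i=4,j=0] A[i]=11>B[j]=10 take 10 → j++
[i=4,j=1] A[i]=11<=B[j]=21 take 11 → i++
[i=5,j=1] A[i]=13<=B[j]=21 take 13 → i++
[i=6,j=1] A[i]=21<=B[j]=21 take 21 → i++
[i=7,j=1] A[i]=25>B[j]=21 take 21 → j++
[i=7,j=2] A[i]=25>B[j]=22 take 22 → j++
[i=7,j=3] A[i]=25<=B[j]=31 take 25 → i++
[i=8,j=3] A[i]=31<=B[j]=31 take 31 → i++
[i=9,j=3] A[i]=39>B[j]=31 take 31 → j++
[i=9,j=4] A[i]=39>B[j]=35 take 35 → j++
[i=9,j=5] B done, take A[i]=39 → i++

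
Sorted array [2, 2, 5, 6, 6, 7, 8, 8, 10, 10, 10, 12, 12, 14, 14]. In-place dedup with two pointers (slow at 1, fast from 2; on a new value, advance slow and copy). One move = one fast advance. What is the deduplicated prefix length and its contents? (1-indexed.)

(s=1,f=2) a[fast]=2=a[slow] dup → fast++
(s=1,f=3) a[fast]=5≠a[slow]=2 write a[2]=5 → slow++,fast++
(s=2,f=4) a[fast]=6≠a[slow]=5 write a[3]=6 → slow++,fast++
(s=3,f=5) a[fast]=6=a[slow] dup → fast++
(s=3,f=6) a[fast]=7≠a[slow]=6 write a[4]=7 → slow++,fast++
(s=4,f=7) a[fast]=8≠a[slow]=7 write a[5]=8 → slow++,fast++
(s=5,f=8) a[fast]=8=a[slow] dup → fast++
(s=5,f=9) a[fast]=10≠a[slow]=8 write a[6]=10 → slow++,fast++
(s=6,f=10) a[fast]=10=a[slow] dup → fast++
(s=6,f=11) a[fast]=10=a[slow] dup → fast++
(s=6,f=12) a[fast]=12≠a[slow]=10 write a[7]=12 → slow++,fast++
(s=7,f=13) a[fast]=12=a[slow] dup → fast++
(s=7,f=14) a[fast]=14≠a[slow]=12 write a[8]=14 → slow++,fast++
(s=8,f=15) a[fast]=14=a[slow] dup → fast++

length 8; prefix = [2, 5, 6, 7, 8, 10, 12, 14]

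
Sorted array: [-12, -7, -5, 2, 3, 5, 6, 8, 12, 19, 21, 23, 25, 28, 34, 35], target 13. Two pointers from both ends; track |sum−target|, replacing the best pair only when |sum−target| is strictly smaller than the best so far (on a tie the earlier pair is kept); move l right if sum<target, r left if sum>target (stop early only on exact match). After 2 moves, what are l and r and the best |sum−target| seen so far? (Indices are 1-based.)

l=1, r=14, best |Δ|=9

[1,16] -12+35=23 d=10 * → r--
[1,15] -12+34=22 d=9 * → r--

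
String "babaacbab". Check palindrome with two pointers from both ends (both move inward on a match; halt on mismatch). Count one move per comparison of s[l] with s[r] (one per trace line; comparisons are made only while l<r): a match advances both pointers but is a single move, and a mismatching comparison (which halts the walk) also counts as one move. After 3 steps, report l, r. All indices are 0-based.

l=0 r=8: 'b'=='b', l++,r--
l=1 r=7: 'a'=='a', l++,r--
l=2 r=6: 'b'=='b', l++,r--

l=3, r=5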